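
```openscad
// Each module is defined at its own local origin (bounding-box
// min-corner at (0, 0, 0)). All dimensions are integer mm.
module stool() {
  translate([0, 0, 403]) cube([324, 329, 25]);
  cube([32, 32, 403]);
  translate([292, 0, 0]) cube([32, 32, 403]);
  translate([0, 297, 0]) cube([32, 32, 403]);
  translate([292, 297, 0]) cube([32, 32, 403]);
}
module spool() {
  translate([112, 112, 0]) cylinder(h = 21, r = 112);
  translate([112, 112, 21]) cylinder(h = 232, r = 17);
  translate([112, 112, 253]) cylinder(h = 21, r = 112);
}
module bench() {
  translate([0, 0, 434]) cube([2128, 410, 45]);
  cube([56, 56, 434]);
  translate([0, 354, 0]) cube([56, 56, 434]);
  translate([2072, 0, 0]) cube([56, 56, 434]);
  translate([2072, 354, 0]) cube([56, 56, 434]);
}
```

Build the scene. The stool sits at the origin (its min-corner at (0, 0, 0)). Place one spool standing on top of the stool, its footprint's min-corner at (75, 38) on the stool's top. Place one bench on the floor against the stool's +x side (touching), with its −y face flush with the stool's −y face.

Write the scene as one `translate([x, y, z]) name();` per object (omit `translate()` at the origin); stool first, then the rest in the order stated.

stool();
translate([75, 38, 428]) spool();
translate([324, 0, 0]) bench();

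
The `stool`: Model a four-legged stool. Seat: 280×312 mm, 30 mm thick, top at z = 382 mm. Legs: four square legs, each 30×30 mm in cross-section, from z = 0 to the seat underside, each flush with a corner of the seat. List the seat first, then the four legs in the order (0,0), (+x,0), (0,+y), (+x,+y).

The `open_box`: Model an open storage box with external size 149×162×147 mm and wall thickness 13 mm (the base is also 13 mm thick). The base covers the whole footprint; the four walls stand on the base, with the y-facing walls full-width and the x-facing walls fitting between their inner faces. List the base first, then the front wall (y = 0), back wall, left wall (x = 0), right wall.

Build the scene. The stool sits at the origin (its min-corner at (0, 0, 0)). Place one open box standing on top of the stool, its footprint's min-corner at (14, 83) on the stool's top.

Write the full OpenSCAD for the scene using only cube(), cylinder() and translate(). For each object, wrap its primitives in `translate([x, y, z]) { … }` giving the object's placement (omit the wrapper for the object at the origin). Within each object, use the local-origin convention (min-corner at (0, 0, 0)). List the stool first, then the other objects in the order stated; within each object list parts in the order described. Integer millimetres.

translate([0, 0, 352]) cube([280, 312, 30]);
cube([30, 30, 352]);
translate([250, 0, 0]) cube([30, 30, 352]);
translate([0, 282, 0]) cube([30, 30, 352]);
translate([250, 282, 0]) cube([30, 30, 352]);
translate([14, 83, 382]) {
  cube([149, 162, 13]);
  translate([0, 0, 13]) cube([149, 13, 134]);
  translate([0, 149, 13]) cube([149, 13, 134]);
  translate([0, 13, 13]) cube([13, 136, 134]);
  translate([136, 13, 13]) cube([13, 136, 134]);
}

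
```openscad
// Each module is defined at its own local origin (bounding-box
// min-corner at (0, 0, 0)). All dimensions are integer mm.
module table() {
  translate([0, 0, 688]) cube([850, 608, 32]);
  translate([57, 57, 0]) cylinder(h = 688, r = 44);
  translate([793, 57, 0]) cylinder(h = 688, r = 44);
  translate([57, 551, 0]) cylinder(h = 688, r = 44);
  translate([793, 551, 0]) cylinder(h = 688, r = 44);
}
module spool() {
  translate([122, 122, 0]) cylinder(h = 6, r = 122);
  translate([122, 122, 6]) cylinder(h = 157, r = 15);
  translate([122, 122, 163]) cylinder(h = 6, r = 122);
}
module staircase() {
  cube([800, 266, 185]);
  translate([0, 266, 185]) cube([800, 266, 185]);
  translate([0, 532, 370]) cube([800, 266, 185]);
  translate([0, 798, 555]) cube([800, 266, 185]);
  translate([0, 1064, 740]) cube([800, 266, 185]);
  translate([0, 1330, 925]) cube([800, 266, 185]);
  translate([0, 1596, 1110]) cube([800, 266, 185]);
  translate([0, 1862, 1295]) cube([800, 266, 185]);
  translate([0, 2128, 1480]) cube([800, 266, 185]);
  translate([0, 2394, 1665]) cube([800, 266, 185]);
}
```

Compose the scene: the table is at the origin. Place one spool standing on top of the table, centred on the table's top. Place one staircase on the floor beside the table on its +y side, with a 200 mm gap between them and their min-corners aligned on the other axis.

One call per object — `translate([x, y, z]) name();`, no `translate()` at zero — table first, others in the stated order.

table();
translate([303, 182, 720]) spool();
translate([0, 808, 0]) staircase();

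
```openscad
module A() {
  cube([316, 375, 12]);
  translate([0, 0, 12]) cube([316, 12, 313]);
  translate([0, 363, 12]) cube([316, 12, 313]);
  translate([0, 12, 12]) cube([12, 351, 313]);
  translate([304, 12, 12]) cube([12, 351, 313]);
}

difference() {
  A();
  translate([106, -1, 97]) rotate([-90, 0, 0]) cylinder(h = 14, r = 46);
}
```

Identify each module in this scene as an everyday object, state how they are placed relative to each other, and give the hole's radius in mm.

A is an open box. The open box has a circular hole through its front wall. The hole's radius is 46 mm.

The subtracted cylinder has r = 46 mm.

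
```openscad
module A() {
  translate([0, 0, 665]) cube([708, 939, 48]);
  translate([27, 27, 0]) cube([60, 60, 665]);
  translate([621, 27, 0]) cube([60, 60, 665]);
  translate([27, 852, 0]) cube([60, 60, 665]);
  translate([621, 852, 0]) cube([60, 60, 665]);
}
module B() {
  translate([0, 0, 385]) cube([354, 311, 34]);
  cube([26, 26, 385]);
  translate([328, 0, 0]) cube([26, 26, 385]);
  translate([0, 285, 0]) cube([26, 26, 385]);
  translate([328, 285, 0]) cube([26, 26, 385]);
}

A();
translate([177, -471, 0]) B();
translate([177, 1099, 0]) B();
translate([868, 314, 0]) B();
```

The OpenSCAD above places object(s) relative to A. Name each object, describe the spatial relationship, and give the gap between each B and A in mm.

A is a table. B is a stool. Three stools sit around the table at the −y, +y, +x sides. The gap between each stool and the table is 160 mm.

Each stool's nearest face is 160 mm from the table's bounding box.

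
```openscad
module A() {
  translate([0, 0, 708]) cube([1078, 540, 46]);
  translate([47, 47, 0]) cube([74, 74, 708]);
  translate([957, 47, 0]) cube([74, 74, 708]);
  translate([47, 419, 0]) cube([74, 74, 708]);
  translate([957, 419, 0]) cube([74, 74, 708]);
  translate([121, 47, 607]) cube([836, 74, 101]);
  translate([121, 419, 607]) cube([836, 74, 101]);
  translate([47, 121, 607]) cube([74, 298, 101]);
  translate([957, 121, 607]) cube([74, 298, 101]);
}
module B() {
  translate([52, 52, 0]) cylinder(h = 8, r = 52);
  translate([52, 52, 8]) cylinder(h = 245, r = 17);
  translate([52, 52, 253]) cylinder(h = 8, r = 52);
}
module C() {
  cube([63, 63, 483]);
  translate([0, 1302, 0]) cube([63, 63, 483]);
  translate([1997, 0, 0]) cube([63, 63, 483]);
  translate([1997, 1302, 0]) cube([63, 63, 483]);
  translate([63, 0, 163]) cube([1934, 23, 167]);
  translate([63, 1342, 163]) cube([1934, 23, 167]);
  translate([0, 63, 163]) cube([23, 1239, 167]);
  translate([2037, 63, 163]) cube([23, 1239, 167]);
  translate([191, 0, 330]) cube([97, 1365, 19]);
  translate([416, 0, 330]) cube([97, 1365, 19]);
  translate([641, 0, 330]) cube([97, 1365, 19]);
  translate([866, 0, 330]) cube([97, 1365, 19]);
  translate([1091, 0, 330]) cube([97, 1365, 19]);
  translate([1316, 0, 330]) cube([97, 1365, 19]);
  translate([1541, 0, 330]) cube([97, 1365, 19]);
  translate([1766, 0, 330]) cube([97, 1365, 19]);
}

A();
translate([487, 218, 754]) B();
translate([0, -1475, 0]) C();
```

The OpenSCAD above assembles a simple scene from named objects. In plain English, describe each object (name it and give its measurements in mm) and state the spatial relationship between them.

A is a table: top 1078 mm (x) × 540 mm (y), 46 mm thick, upper face at z = 754 mm, on four 74×74 mm square legs, each inset 47 mm from the nearest pair of top edges, running from z = 0 to the bottom of the top. Four apron rails, 74 mm thick and 101 mm tall, run between adjacent legs with their top edges flush with the underside of the top and their outer faces flush with the legs' outer faces.

B is a spool: two coaxial disc flanges of radius 52 mm and thickness 8 mm, joined by a core cylinder of radius 17 mm and height 245 mm. The lower flange rests on z = 0 and the three cylinders share a vertical axis.

C is a bed frame 2060 mm long (x) by 1365 mm wide (y). Four 63×63 mm corner posts, 483 mm tall, at the corners of the footprint. Four rails of 23 mm thickness and 167 mm height run between adjacent posts with their undersides at z = 163 mm, their outer faces flush with the outside of the frame (the two x-running rails run between the posts' inner faces; the two y-running rails run between the posts' inner faces). 8 slats, each 97 mm wide (x) and 19 mm thick, lie across the top of the two x-running rails, running the full 1365 mm width of the frame in y; the slats are evenly spaced along x between the inner faces of the end posts with equal gaps (rounded down to the nearest mm) at the −x end and between each pair — any rounding remainder accumulates at the +x end.

The spool is on top of the table, centred. The bed frame is on the floor beside the table on its −y side.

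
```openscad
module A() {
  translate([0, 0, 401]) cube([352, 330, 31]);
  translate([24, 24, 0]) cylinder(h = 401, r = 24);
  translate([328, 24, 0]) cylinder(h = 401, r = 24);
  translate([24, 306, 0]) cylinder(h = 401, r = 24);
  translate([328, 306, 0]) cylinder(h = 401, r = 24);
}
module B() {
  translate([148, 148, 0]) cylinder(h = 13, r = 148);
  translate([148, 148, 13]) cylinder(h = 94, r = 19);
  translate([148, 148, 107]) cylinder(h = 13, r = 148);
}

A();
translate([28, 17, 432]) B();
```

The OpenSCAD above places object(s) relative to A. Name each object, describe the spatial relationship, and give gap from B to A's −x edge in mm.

A is a stool. B is a spool. The spool is on top of the stool, centred. The gap from the spool to the stool's −x edge is 28 mm.

The spool's min-x is at 28; the stool's min-x is 0; gap = 28 mm.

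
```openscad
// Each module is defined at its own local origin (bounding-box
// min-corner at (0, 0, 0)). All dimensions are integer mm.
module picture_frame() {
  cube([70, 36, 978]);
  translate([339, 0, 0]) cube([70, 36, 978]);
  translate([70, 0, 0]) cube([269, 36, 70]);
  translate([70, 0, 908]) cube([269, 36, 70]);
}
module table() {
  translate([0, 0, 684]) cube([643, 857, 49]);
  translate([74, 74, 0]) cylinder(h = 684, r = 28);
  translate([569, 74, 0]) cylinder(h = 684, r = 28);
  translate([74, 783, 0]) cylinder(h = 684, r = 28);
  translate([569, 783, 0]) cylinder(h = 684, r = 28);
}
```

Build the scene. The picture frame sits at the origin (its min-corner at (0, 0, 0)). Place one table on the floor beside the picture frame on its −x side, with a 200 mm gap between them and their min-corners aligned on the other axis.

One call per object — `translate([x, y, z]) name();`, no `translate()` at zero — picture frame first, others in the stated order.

picture_frame();
translate([-843, 0, 0]) table();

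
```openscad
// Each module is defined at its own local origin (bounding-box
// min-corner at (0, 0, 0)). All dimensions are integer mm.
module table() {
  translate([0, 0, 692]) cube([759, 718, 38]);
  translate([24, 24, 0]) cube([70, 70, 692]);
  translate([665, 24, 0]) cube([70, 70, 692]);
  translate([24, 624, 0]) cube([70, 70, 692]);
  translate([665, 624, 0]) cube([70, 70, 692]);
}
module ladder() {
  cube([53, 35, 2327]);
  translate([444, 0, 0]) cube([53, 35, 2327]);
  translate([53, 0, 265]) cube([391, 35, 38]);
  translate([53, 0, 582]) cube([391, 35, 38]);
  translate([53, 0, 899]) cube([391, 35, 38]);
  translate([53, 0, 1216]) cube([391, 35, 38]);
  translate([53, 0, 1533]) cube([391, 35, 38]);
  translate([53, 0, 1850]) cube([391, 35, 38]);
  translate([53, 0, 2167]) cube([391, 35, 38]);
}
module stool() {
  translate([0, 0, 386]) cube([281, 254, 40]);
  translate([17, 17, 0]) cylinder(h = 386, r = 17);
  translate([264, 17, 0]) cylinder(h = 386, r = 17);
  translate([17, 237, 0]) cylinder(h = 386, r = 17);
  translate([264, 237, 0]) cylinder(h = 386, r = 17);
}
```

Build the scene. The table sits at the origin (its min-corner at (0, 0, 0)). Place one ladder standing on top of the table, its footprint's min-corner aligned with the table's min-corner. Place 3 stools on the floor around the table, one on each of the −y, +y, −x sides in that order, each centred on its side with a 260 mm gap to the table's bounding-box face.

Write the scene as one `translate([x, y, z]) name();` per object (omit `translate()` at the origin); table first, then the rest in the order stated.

table();
translate([0, 0, 730]) ladder();
translate([239, -514, 0]) stool();
translate([239, 978, 0]) stool();
translate([-541, 232, 0]) stool();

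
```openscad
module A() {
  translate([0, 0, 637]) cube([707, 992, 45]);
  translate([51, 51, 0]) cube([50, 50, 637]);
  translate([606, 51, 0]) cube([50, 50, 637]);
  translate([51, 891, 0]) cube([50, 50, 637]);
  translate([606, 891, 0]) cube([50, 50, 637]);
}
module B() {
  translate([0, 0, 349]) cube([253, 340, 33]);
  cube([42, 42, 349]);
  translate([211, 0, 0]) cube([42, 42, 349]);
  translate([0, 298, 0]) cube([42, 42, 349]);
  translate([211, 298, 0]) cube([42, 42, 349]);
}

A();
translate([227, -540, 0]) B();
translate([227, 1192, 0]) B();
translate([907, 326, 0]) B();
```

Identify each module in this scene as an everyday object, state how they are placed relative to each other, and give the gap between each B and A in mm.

A is a table. B is a stool. Three stools sit around the table at the −y, +y, +x sides. The gap between each stool and the table is 200 mm.

Each stool's nearest face is 200 mm from the table's bounding box.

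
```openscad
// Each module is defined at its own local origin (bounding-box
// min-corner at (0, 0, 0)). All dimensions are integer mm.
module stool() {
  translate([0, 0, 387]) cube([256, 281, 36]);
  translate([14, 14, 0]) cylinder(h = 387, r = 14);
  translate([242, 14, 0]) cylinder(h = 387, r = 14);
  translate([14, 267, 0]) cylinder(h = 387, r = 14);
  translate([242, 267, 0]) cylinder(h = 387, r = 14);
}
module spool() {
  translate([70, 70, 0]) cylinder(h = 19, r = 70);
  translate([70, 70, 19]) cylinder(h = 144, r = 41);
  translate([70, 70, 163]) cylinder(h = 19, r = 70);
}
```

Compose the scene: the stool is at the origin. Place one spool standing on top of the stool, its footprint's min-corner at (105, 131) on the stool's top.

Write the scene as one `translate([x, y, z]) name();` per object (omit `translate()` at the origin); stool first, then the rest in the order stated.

stool();
translate([105, 131, 423]) spool();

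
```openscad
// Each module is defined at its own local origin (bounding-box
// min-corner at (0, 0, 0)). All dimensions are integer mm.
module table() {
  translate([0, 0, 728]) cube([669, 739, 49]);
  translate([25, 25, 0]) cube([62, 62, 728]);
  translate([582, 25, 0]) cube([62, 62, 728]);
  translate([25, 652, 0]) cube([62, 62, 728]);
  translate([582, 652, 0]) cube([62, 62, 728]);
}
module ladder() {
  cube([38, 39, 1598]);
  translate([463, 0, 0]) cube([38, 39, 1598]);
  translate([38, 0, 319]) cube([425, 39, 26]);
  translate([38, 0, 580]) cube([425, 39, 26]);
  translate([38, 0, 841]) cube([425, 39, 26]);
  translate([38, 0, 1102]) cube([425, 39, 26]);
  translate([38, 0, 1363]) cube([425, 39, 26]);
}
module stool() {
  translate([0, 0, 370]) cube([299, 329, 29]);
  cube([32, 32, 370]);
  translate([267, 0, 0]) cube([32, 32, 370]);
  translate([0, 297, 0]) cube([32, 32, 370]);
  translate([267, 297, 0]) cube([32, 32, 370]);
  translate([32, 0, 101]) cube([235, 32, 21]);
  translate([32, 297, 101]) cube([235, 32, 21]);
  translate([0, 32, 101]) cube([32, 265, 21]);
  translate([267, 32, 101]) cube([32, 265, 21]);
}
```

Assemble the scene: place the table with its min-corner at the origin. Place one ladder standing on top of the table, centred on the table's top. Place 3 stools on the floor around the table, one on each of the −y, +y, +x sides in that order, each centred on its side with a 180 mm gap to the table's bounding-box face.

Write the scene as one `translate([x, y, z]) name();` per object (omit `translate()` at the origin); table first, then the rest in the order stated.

table();
translate([84, 350, 777]) ladder();
translate([185, -509, 0]) stool();
translate([185, 919, 0]) stool();
translate([849, 205, 0]) stool();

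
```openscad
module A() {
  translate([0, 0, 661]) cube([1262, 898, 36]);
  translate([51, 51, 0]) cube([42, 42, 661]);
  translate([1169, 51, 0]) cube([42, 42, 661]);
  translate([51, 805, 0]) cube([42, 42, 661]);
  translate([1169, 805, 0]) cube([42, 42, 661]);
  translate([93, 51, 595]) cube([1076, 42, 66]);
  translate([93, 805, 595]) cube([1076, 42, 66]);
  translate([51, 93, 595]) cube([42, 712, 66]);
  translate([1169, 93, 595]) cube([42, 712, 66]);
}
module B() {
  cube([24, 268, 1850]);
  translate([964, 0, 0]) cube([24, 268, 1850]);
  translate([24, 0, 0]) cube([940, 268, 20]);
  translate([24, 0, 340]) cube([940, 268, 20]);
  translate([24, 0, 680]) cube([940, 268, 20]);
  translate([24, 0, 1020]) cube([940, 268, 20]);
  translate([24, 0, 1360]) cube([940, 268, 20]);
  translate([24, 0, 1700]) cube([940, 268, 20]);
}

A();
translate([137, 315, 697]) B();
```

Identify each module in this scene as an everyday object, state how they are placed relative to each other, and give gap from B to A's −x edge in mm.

The bookshelf's min-x is at 137; the table's min-x is 0; gap = 137 mm.

A is a table. B is a bookshelf. The bookshelf is on top of the table, centred. The gap from the bookshelf to the table's −x edge is 137 mm.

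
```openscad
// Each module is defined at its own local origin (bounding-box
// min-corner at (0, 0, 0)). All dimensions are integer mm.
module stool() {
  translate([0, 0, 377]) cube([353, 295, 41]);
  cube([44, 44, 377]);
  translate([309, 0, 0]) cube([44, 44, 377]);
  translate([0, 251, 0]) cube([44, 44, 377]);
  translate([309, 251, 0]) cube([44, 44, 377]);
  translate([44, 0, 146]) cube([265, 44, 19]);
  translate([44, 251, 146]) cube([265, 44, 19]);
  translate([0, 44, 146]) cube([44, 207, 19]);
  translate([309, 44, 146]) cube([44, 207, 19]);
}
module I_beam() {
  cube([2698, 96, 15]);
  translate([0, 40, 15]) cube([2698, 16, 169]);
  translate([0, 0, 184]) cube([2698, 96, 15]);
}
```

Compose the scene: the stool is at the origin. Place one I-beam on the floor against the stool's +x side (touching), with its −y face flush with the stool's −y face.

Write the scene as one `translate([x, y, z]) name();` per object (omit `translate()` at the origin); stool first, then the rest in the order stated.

stool();
translate([353, 0, 0]) I_beam();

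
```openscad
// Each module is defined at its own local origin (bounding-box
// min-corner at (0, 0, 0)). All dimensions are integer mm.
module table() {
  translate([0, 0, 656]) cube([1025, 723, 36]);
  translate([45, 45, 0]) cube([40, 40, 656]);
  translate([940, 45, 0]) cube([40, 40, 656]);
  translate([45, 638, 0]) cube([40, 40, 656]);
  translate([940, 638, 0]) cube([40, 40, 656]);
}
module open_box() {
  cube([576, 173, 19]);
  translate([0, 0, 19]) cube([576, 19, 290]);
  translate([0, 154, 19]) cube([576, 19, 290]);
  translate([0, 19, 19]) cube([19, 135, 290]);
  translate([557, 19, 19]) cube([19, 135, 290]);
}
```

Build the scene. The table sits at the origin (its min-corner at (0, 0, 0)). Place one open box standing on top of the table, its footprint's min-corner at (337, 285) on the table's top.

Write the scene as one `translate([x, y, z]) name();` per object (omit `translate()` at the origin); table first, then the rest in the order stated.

table();
translate([337, 285, 692]) open_box();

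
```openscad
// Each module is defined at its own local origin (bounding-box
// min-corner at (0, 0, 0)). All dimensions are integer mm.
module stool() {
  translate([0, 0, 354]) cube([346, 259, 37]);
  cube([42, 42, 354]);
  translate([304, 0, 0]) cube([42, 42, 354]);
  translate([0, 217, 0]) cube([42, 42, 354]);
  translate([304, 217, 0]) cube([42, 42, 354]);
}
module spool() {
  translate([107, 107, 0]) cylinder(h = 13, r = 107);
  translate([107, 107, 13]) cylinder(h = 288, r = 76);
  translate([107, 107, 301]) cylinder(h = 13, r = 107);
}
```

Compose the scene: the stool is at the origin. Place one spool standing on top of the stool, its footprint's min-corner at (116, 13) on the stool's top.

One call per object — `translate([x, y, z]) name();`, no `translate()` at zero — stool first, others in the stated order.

stool();
translate([116, 13, 391]) spool();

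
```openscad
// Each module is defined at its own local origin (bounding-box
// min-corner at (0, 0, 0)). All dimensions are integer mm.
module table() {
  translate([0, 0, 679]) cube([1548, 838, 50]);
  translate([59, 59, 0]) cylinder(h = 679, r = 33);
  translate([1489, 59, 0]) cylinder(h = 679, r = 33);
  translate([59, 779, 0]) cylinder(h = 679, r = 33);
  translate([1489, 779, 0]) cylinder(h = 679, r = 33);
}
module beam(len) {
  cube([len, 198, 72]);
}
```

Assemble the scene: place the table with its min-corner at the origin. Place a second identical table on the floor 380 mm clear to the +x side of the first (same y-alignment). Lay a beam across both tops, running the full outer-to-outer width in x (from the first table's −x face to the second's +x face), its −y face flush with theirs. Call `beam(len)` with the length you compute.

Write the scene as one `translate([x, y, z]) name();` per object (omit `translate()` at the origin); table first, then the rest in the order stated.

table();
translate([1928, 0, 0]) table();
translate([0, 0, 729]) beam(3476);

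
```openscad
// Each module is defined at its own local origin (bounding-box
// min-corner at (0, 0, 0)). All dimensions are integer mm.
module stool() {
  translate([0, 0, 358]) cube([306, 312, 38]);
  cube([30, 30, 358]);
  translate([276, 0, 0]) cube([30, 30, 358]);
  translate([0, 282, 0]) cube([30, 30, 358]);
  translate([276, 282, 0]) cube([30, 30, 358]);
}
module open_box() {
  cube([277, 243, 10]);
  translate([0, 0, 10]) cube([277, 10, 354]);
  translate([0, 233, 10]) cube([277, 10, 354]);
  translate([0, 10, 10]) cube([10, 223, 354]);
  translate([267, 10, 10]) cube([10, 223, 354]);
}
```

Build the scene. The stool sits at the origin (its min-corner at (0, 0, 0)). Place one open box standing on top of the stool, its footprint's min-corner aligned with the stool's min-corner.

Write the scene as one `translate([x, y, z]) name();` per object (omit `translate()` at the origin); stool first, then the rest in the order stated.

stool();
translate([0, 0, 396]) open_box();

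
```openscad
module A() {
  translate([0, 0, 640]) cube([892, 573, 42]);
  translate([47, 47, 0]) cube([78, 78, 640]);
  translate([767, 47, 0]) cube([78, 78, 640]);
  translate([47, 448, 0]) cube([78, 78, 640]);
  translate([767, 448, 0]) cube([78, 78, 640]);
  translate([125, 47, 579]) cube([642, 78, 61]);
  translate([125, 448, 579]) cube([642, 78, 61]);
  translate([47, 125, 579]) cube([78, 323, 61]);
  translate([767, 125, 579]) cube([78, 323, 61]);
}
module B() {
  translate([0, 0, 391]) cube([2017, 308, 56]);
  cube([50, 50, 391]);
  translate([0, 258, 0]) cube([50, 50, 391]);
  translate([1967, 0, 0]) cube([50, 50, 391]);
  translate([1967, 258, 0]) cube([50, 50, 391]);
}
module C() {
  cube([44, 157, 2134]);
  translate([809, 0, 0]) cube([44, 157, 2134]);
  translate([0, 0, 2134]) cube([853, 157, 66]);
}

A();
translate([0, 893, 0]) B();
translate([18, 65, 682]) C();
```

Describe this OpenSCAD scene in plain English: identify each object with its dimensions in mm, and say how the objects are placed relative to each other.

A is a table: top 892 mm (x) × 573 mm (y), 42 mm thick, upper face at z = 682 mm, on four 78×78 mm square legs, each inset 47 mm from the nearest pair of top edges, running from z = 0 to the bottom of the top. Four apron rails, 78 mm thick and 61 mm tall, run between adjacent legs with their top edges flush with the underside of the top and their outer faces flush with the legs' outer faces.

B is a long wooden bench with a 2017 mm (x) × 308 mm (y) seat, 56 mm thick, its top surface 447 mm above the floor. Four 50 mm square legs at the seat corners, flush with the edges, run from z = 0 to the seat underside.

C is a door frame. The clear opening is 765 mm wide and 2134 mm high. Two 44 mm wide jambs, 157 mm deep, stand either side of the opening from the floor to the top of the opening. A 66 mm thick head sits across the top of both jambs, spanning the full outside width of the frame.

The bench is on the floor beside the table on its +y side. The door frame is on top of the table.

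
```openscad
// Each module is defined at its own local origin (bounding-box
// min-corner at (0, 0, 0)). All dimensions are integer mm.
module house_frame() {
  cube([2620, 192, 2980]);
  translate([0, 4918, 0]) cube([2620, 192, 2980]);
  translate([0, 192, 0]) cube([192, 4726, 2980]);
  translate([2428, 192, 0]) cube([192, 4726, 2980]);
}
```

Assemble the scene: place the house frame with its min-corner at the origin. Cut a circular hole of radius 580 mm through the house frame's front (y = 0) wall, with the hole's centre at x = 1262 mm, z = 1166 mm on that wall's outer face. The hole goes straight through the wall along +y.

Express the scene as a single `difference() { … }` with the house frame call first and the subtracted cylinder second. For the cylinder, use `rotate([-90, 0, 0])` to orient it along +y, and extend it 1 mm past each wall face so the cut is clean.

difference() {
  house_frame();
  translate([1262, -1, 1166]) rotate([-90, 0, 0]) cylinder(h = 194, r = 580);
}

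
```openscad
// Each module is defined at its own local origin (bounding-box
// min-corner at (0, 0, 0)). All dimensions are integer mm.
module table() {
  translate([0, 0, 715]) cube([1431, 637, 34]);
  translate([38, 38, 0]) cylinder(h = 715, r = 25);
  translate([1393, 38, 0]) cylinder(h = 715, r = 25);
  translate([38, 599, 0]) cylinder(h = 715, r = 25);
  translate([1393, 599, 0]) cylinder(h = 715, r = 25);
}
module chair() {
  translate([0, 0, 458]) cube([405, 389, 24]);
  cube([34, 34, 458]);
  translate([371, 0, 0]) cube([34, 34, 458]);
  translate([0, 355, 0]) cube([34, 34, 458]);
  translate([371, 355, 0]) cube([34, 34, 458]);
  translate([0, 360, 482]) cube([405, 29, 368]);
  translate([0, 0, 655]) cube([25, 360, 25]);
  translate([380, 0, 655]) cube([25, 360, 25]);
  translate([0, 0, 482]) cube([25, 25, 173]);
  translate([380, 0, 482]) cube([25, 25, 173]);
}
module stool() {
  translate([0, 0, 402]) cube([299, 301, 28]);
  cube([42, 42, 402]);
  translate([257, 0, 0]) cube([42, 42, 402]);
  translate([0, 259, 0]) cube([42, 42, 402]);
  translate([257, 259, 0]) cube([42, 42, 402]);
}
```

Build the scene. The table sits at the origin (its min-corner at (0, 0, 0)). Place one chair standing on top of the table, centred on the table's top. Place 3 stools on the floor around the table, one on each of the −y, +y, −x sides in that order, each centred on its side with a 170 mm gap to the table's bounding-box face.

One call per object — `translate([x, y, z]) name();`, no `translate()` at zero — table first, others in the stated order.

table();
translate([513, 124, 749]) chair();
translate([566, -471, 0]) stool();
translate([566, 807, 0]) stool();
translate([-469, 168, 0]) stool();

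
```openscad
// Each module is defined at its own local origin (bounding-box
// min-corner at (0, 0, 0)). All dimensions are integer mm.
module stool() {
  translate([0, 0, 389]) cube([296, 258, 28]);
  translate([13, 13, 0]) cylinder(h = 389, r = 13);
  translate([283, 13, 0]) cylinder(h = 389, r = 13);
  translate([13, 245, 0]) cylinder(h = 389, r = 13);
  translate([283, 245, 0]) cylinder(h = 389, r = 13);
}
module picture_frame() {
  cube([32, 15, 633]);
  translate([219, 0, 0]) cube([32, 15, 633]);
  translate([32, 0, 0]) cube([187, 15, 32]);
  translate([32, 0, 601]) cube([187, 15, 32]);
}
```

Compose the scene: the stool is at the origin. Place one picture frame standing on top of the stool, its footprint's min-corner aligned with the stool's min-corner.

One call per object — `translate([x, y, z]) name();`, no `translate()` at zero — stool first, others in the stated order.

stool();
translate([0, 0, 417]) picture_frame();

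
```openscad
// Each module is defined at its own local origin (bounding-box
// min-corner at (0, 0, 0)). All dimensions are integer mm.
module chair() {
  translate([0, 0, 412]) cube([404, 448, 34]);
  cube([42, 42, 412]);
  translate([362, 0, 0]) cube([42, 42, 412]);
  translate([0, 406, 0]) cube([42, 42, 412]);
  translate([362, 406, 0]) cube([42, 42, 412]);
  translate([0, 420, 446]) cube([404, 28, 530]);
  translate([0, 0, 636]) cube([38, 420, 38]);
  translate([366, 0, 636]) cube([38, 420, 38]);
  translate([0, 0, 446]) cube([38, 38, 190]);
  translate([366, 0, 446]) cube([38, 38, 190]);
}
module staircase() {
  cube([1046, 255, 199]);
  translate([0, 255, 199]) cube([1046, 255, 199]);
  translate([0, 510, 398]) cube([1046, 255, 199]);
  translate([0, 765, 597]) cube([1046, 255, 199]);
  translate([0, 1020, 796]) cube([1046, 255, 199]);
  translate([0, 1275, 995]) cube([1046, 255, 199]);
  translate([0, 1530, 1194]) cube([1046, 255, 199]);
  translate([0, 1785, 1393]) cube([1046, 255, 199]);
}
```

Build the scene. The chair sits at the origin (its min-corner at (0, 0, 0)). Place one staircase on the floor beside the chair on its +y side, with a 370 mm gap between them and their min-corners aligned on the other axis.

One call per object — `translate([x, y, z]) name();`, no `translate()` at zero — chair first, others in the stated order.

chair();
translate([0, 818, 0]) staircase();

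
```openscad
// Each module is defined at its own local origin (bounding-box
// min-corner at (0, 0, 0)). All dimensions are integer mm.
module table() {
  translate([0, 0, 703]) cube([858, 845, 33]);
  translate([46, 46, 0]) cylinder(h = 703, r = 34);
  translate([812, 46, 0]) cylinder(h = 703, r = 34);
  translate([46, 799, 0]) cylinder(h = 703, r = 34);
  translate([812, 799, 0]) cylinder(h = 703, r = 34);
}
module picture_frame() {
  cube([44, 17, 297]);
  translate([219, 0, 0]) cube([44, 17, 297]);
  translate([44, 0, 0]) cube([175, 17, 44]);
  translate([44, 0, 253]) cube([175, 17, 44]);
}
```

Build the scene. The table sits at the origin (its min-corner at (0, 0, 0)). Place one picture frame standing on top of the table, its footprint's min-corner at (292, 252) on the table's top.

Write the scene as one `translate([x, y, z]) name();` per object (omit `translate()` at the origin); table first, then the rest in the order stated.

table();
translate([292, 252, 736]) picture_frame();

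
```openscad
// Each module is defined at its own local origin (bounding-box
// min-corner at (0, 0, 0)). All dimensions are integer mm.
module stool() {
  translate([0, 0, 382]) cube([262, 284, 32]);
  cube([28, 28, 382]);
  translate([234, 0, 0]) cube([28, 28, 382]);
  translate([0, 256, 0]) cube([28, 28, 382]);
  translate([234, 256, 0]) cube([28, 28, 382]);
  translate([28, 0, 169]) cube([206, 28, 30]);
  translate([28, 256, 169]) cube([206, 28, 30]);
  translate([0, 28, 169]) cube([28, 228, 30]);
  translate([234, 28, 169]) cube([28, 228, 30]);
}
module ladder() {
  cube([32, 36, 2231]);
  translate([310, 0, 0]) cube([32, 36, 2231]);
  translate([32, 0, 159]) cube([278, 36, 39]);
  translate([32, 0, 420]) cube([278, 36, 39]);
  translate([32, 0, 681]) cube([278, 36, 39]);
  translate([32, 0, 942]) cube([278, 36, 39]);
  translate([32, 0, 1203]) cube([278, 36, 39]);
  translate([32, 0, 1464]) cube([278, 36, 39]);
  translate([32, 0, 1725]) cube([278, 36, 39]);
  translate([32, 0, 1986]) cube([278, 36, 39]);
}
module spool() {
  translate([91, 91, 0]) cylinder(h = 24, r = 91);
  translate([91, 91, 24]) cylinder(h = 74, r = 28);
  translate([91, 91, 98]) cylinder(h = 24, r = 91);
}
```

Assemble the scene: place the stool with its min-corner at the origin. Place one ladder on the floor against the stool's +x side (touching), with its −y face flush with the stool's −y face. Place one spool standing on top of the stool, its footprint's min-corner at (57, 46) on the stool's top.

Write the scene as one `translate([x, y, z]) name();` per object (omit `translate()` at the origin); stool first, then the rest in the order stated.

stool();
translate([262, 0, 0]) ladder();
translate([57, 46, 414]) spool();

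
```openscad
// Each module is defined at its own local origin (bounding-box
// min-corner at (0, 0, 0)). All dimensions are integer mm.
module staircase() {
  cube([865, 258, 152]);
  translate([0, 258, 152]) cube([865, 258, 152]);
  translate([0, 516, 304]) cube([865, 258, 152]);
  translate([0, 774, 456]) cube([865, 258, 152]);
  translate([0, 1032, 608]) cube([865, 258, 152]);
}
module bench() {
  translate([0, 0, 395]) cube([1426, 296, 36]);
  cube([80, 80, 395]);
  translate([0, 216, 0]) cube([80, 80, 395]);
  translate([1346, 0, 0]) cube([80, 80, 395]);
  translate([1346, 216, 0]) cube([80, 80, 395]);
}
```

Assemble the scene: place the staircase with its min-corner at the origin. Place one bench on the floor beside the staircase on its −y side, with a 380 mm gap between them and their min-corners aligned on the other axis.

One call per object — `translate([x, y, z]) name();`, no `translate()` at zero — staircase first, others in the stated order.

staircase();
translate([0, -676, 0]) bench();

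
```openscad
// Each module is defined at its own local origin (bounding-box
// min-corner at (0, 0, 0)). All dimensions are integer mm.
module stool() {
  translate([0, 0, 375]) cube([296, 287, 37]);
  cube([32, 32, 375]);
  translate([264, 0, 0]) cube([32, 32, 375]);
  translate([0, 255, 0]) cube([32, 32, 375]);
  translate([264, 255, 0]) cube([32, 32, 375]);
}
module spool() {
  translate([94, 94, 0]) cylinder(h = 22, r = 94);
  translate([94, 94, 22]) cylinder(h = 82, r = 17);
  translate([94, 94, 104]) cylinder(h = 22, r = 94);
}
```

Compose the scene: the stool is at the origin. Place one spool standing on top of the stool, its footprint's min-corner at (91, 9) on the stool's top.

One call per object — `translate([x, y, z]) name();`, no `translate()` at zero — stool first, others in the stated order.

stool();
translate([91, 9, 412]) spool();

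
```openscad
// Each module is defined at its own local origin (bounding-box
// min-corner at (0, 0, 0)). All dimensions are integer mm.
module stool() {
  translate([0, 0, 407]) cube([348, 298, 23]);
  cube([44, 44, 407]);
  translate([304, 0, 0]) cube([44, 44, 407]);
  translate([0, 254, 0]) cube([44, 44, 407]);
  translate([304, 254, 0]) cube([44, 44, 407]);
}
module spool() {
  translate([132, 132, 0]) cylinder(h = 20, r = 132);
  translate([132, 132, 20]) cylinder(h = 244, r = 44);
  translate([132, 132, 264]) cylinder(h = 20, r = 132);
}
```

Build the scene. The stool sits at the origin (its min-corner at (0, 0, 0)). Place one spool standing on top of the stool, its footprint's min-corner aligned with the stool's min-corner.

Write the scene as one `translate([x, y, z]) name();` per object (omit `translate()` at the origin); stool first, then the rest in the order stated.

stool();
translate([0, 0, 430]) spool();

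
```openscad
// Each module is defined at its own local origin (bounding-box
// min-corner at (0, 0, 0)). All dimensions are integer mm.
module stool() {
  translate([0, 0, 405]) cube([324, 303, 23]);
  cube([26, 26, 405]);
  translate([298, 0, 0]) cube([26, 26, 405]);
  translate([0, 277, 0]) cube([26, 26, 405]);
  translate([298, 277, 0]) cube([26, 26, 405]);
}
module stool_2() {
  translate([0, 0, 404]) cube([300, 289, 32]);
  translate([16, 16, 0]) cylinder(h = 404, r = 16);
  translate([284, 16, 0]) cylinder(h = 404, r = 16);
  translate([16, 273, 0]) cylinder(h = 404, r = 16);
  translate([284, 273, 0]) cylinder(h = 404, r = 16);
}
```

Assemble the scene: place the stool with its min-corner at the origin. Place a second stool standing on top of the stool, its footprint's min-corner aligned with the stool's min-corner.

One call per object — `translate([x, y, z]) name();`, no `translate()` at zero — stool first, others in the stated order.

stool();
translate([0, 0, 428]) stool_2();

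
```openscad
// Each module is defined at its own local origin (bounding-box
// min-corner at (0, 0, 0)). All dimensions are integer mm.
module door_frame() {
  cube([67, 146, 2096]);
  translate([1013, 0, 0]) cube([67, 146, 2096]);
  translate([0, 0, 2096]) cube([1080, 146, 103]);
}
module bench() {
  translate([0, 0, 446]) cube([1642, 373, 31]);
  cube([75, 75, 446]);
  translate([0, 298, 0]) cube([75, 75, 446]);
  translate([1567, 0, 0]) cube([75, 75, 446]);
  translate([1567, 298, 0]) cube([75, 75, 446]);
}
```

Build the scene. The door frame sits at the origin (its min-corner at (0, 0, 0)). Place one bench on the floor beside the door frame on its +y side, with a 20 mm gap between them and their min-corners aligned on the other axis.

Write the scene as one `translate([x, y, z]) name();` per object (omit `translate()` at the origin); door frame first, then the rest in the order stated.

door_frame();
translate([0, 166, 0]) bench();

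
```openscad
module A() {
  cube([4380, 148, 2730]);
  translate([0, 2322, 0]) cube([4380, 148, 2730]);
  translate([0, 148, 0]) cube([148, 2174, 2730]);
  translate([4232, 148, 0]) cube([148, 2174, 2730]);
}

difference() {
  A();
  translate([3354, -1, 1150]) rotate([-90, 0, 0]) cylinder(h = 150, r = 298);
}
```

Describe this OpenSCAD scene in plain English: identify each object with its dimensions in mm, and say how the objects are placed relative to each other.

A is a box-shaped house frame (walls only): outside footprint 4380×2470 mm, wall height 2730 mm, wall thickness 148 mm. The two y-facing walls run the full x-width; the two x-facing walls fit between the inner faces of the y-facing walls.

The house frame has a circular hole of radius 298 mm through its front wall, centred at (x = 3354, z = 1150).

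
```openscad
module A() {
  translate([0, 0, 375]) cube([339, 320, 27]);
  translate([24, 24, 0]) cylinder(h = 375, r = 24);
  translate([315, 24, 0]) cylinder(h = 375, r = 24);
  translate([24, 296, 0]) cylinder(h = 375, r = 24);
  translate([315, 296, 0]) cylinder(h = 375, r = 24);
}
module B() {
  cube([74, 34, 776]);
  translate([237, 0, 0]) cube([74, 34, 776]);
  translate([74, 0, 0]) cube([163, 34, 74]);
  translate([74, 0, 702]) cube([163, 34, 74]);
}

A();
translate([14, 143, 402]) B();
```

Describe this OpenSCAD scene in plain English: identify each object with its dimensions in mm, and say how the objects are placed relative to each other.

A is a four-legged stool. The seat is 339×320 mm, 27 mm thick, top at z = 402 mm. It stands on four round legs, each 48 mm in diameter, from z = 0 to the seat underside, each leg's axis is inset half a diameter from the nearest pair of seat edges (so the leg's bounding box is flush with the corner).

B is a rectangular picture frame lying in the x–z plane (depth along y). The opening is 163 mm wide (x) by 628 mm tall (z), surrounded by a border 74 mm wide on all four sides. The frame is 34 mm deep and is made of two full-height vertical stiles with two horizontal rails fitted between them.

The picture frame is on top of the stool, centred.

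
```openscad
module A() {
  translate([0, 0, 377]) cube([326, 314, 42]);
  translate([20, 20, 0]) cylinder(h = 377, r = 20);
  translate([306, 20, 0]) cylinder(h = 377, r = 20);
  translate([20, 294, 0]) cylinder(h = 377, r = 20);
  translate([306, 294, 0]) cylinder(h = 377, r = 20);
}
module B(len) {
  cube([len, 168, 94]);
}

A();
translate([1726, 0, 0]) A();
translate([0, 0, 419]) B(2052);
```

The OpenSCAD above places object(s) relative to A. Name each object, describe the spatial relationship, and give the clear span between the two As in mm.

Second stool starts at x = 1726; first ends at x = 326; clear span = 1726 − 326 = 1400 mm.

A is a stool. B is a beam. A beam spans the tops of two stools. The clear span between the two stools is 1400 mm.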